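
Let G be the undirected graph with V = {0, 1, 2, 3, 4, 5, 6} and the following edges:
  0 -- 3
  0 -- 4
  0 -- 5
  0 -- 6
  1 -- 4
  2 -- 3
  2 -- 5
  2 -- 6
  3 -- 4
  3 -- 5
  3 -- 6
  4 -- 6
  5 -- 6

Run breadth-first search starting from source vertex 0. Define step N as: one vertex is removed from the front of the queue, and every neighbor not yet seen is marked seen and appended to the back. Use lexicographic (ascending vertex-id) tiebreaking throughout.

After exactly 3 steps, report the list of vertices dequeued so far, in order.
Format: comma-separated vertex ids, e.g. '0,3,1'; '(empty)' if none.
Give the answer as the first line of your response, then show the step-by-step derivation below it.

0,3,4

step 1: dequeue 0; queue=[3,4,5,6]; order=0
step 2: dequeue 3; queue=[4,5,6,2]; order=0,3
step 3: dequeue 4; queue=[5,6,2,1]; order=0,3,4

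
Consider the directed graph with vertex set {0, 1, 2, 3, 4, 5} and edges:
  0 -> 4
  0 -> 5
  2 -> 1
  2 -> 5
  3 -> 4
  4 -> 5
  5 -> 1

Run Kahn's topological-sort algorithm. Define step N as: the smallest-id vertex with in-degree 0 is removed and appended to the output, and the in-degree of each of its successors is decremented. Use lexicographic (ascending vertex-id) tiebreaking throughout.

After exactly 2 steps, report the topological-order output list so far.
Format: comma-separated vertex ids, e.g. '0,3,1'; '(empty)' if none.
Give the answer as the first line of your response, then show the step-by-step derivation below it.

0,2

step 1: output 0; order=[0]; indeg=(0,2,0,0,1,2)
step 2: output 2; order=[0,2]; indeg=(0,1,0,0,1,1)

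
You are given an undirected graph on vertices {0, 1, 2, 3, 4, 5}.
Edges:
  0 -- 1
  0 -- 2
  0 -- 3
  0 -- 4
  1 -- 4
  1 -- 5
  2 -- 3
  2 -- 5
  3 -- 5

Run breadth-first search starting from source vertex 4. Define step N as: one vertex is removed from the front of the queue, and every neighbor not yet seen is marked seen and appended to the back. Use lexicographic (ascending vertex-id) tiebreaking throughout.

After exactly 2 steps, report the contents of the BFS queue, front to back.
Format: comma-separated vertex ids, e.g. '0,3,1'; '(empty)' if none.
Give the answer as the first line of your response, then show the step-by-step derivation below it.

1,2,3

step 1: dequeue 4; queue=[0,1]; order=4
step 2: dequeue 0; queue=[1,2,3]; order=4,0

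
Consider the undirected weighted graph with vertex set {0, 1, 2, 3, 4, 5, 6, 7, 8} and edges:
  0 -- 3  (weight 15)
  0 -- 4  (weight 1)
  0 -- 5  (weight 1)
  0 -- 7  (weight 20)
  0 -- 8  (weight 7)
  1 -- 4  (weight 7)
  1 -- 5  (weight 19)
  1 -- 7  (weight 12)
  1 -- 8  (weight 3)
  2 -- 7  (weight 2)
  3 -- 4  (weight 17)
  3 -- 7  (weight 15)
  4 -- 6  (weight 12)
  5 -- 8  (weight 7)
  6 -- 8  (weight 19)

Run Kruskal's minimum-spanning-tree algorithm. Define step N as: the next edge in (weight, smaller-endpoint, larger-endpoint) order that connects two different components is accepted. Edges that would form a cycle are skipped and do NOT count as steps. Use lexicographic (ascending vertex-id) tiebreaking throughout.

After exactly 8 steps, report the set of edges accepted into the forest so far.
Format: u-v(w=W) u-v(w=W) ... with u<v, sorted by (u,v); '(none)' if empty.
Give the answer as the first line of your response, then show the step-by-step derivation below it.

0-3(w=15) 0-4(w=1) 0-5(w=1) 0-8(w=7) 1-7(w=12) 1-8(w=3) 2-7(w=2) 4-6(w=12)

step 1: add edge 0-4 (w=1); MST = {0-4(w=1)}
step 2: add edge 0-5 (w=1); MST = {0-4(w=1) 0-5(w=1)}
step 3: add edge 2-7 (w=2); MST = {0-4(w=1) 0-5(w=1) 2-7(w=2)}
step 4: add edge 1-8 (w=3); MST = {0-4(w=1) 0-5(w=1) 1-8(w=3) 2-7(w=2)}
step 5: add edge 0-8 (w=7); MST = {0-4(w=1) 0-5(w=1) 0-8(w=7) 1-8(w=3) 2-7(w=2)}
step 6: add edge 1-7 (w=12); MST = {0-4(w=1) 0-5(w=1) 0-8(w=7) 1-7(w=12) 1-8(w=3) 2-7(w=2)}
step 7: add edge 4-6 (w=12); MST = {0-4(w=1) 0-5(w=1) 0-8(w=7) 1-7(w=12) 1-8(w=3) 2-7(w=2) 4-6(w=12)}
step 8: add edge 0-3 (w=15); MST = {0-3(w=15) 0-4(w=1) 0-5(w=1) 0-8(w=7) 1-7(w=12) 1-8(w=3) 2-7(w=2) 4-6(w=12)}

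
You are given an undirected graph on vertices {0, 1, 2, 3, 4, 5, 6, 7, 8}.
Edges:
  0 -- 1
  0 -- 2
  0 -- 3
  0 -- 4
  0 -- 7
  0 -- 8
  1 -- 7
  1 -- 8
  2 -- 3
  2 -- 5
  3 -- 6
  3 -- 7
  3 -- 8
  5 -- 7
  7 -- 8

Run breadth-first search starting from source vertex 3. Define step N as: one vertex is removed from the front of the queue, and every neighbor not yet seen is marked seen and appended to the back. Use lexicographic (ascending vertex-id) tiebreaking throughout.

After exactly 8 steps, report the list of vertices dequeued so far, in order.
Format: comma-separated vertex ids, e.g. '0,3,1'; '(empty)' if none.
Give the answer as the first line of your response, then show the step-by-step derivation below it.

3,0,2,6,7,8,1,4

step 1: dequeue 3; queue=[0,2,6,7,8]; order=3
step 2: dequeue 0; queue=[2,6,7,8,1,4]; order=3,0
step 3: dequeue 2; queue=[6,7,8,1,4,5]; order=3,0,2
step 4: dequeue 6; queue=[7,8,1,4,5]; order=3,0,2,6
step 5: dequeue 7; queue=[8,1,4,5]; order=3,0,2,6,7
step 6: dequeue 8; queue=[1,4,5]; order=3,0,2,6,7,8
step 7: dequeue 1; queue=[4,5]; order=3,0,2,6,7,8,1
step 8: dequeue 4; queue=[5]; order=3,0,2,6,7,8,1,4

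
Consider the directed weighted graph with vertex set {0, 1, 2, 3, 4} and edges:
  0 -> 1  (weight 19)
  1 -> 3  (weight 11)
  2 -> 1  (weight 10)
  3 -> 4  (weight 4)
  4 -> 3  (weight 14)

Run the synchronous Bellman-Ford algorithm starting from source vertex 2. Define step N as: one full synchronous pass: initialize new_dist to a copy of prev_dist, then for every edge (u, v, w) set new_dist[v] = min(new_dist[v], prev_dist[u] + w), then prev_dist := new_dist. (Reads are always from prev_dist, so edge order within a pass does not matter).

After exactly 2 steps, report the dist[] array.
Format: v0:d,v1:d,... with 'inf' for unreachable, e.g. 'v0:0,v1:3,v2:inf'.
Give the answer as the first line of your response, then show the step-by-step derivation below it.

v0:inf,v1:10,v2:0,v3:21,v4:inf

step 1: dist = v0:inf,v1:10,v2:0,v3:inf,v4:inf
step 2: dist = v0:inf,v1:10,v2:0,v3:21,v4:inf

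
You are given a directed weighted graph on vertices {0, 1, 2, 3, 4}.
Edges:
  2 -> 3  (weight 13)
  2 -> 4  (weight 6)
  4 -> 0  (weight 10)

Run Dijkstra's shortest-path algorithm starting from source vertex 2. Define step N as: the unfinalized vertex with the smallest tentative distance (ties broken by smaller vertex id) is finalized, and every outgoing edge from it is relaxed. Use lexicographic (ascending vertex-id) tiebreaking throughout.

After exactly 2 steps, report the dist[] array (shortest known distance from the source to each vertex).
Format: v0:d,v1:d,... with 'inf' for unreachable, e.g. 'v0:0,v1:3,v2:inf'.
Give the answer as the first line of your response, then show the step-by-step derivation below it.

v0:16,v1:inf,v2:0,v3:13,v4:6

step 1: dist = v0:inf,v1:inf,v2:0,v3:13,v4:6
step 2: dist = v0:16,v1:inf,v2:0,v3:13,v4:6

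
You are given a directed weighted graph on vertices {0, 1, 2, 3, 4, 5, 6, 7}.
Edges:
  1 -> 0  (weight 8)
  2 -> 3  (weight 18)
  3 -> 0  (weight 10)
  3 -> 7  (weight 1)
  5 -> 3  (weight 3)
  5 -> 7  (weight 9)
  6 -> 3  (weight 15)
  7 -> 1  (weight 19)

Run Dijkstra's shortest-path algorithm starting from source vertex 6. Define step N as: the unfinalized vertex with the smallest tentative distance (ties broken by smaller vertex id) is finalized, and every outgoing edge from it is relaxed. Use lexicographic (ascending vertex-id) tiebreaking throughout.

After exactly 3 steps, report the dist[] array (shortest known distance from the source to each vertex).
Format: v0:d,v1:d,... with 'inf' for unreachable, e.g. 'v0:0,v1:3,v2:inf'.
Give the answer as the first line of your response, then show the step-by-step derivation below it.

v0:25,v1:35,v2:inf,v3:15,v4:inf,v5:inf,v6:0,v7:16

step 1: dist = v0:inf,v1:inf,v2:inf,v3:15,v4:inf,v5:inf,v6:0,v7:inf
step 2: dist = v0:25,v1:inf,v2:inf,v3:15,v4:inf,v5:inf,v6:0,v7:16
step 3: dist = v0:25,v1:35,v2:inf,v3:15,v4:inf,v5:inf,v6:0,v7:16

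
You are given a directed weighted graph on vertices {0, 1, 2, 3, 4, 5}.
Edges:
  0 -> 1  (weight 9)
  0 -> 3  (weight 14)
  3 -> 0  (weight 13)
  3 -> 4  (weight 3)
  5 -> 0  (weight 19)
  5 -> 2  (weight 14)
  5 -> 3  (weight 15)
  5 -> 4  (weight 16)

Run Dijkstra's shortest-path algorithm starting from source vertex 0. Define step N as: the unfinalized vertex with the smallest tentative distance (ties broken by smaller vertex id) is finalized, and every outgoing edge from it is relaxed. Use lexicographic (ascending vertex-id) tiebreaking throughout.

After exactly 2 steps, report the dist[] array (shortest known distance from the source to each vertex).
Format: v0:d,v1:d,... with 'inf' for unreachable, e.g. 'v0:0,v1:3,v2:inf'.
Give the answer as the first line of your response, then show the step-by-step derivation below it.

v0:0,v1:9,v2:inf,v3:14,v4:inf,v5:inf

step 1: dist = v0:0,v1:9,v2:inf,v3:14,v4:inf,v5:inf
step 2: dist = v0:0,v1:9,v2:inf,v3:14,v4:inf,v5:inf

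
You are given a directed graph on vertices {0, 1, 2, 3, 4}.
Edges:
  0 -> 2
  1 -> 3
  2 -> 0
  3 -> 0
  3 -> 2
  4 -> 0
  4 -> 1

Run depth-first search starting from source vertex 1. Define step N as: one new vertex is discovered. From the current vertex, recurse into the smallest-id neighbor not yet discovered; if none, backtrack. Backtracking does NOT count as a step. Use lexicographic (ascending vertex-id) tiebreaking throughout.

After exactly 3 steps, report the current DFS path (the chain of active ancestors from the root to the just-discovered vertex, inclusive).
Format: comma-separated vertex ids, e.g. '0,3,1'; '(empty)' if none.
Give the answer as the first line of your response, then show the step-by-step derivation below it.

1,3,0

step 1: discover 1; path=1; order=1
step 2: discover 3; path=1>3; order=1,3
step 3: discover 0; path=1>3>0; order=1,3,0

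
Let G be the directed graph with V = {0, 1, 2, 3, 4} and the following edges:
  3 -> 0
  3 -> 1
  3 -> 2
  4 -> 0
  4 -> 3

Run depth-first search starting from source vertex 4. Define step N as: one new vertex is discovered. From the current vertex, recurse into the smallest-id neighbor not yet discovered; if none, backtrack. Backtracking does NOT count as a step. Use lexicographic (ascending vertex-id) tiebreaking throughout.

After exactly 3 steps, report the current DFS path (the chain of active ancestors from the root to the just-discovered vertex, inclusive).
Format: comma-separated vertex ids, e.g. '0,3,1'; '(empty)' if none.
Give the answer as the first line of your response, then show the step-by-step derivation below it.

4,3

step 1: discover 4; path=4; order=4
step 2: discover 0; path=4>0; order=4,0
step 3: discover 3; path=4>3; order=4,0,3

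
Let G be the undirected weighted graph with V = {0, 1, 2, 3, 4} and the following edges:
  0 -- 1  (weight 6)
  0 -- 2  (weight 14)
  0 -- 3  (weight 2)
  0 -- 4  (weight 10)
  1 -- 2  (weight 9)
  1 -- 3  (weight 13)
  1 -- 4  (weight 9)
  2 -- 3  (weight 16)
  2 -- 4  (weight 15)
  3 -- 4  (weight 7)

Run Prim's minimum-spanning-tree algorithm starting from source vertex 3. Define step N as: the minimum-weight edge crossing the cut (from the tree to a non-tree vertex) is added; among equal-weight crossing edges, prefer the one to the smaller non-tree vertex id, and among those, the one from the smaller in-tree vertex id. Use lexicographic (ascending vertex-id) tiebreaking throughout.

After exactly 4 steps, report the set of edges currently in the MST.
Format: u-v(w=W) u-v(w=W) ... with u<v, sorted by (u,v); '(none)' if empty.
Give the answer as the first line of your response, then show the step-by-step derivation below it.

0-1(w=6) 0-3(w=2) 1-2(w=9) 3-4(w=7)

step 1: add edge 0-3 (w=2); MST = {0-3(w=2)}
step 2: add edge 0-1 (w=6); MST = {0-1(w=6) 0-3(w=2)}
step 3: add edge 3-4 (w=7); MST = {0-1(w=6) 0-3(w=2) 3-4(w=7)}
step 4: add edge 1-2 (w=9); MST = {0-1(w=6) 0-3(w=2) 1-2(w=9) 3-4(w=7)}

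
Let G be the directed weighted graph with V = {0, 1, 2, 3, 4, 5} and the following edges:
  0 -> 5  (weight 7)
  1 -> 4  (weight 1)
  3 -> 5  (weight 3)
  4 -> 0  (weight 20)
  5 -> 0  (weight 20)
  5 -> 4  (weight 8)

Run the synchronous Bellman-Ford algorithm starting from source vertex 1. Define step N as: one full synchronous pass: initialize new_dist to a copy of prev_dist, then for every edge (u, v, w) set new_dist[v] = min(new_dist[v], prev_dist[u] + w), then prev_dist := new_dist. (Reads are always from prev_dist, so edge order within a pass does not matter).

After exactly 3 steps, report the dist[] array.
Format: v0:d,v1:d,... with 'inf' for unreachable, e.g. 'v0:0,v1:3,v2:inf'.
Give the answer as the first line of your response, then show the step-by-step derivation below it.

v0:21,v1:0,v2:inf,v3:inf,v4:1,v5:28

step 1: dist = v0:inf,v1:0,v2:inf,v3:inf,v4:1,v5:inf
step 2: dist = v0:21,v1:0,v2:inf,v3:inf,v4:1,v5:inf
step 3: dist = v0:21,v1:0,v2:inf,v3:inf,v4:1,v5:28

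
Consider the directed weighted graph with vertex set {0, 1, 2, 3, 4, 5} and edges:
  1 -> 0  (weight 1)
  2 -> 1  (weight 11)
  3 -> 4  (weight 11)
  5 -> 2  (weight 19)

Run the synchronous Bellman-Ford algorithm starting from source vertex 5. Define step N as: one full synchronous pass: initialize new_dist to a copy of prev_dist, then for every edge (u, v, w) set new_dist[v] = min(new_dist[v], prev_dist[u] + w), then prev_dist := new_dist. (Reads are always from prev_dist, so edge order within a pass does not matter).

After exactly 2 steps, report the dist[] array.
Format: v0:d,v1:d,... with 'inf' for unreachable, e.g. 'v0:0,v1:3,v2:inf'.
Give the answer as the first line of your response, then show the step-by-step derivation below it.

v0:inf,v1:30,v2:19,v3:inf,v4:inf,v5:0

step 1: dist = v0:inf,v1:inf,v2:19,v3:inf,v4:inf,v5:0
step 2: dist = v0:inf,v1:30,v2:19,v3:inf,v4:inf,v5:0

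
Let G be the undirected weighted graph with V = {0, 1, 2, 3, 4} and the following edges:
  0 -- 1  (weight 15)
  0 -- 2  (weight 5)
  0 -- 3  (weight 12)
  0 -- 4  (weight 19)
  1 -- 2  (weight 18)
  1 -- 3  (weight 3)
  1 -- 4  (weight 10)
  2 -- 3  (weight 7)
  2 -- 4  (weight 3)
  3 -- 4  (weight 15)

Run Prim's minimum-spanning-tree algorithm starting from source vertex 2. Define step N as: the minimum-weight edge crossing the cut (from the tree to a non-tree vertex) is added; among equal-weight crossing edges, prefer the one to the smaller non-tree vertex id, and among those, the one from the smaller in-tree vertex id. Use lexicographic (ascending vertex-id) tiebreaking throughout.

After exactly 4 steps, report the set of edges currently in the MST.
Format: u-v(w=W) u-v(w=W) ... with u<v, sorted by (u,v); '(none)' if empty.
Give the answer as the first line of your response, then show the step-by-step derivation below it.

0-2(w=5) 1-3(w=3) 2-3(w=7) 2-4(w=3)

step 1: add edge 2-4 (w=3); MST = {2-4(w=3)}
step 2: add edge 0-2 (w=5); MST = {0-2(w=5) 2-4(w=3)}
step 3: add edge 2-3 (w=7); MST = {0-2(w=5) 2-3(w=7) 2-4(w=3)}
step 4: add edge 1-3 (w=3); MST = {0-2(w=5) 1-3(w=3) 2-3(w=7) 2-4(w=3)}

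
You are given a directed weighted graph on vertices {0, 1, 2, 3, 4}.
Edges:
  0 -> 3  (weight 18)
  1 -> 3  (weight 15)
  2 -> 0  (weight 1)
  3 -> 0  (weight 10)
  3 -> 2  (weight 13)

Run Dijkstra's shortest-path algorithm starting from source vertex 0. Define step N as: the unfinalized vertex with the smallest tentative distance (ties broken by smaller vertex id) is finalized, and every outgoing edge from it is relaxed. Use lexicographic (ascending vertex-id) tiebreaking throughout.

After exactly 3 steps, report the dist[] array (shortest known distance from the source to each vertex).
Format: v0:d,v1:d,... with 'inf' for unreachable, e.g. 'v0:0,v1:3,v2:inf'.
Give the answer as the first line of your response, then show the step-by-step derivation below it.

v0:0,v1:inf,v2:31,v3:18,v4:inf

step 1: dist = v0:0,v1:inf,v2:inf,v3:18,v4:inf
step 2: dist = v0:0,v1:inf,v2:31,v3:18,v4:inf
step 3: dist = v0:0,v1:inf,v2:31,v3:18,v4:inf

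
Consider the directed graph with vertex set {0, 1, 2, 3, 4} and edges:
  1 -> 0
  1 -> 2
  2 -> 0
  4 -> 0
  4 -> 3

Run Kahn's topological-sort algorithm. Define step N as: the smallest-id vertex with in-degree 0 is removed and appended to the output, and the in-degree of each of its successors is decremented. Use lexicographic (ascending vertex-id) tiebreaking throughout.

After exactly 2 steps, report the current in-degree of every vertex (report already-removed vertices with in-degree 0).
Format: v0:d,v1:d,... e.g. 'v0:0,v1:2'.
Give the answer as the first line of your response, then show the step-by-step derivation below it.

v0:1,v1:0,v2:0,v3:1,v4:0

step 1: output 1; order=[1]; indeg=(2,0,0,1,0)
step 2: output 2; order=[1,2]; indeg=(1,0,0,1,0)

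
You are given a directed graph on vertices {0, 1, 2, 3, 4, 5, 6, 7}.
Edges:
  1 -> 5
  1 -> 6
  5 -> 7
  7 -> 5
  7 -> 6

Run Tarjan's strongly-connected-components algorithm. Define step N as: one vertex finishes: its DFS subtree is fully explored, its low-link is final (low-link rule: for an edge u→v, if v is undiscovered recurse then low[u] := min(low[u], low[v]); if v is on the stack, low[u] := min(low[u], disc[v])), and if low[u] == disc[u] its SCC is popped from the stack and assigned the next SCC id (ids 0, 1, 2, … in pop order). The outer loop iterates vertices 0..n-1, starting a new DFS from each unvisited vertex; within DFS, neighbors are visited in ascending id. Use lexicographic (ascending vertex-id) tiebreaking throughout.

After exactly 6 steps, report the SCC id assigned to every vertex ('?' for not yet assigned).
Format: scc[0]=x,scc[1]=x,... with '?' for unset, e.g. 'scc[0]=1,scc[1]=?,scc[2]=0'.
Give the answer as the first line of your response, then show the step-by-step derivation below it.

scc[0]=0,scc[1]=3,scc[2]=4,scc[3]=?,scc[4]=?,scc[5]=2,scc[6]=1,scc[7]=2

step 1: low=(low[0]=0,low[1]=?,low[2]=?,low[3]=?,low[4]=?,low[5]=?,low[6]=?,low[7]=?); scc=(scc[0]=0,scc[1]=?,scc[2]=?,scc[3]=?,scc[4]=?,scc[5]=?,scc[6]=?,scc[7]=?)
step 2: low=(low[0]=0,low[1]=1,low[2]=?,low[3]=?,low[4]=?,low[5]=2,low[6]=4,low[7]=2); scc=(scc[0]=0,scc[1]=?,scc[2]=?,scc[3]=?,scc[4]=?,scc[5]=?,scc[6]=1,scc[7]=?)
step 3: low=(low[0]=0,low[1]=1,low[2]=?,low[3]=?,low[4]=?,low[5]=2,low[6]=4,low[7]=2); scc=(scc[0]=0,scc[1]=?,scc[2]=?,scc[3]=?,scc[4]=?,scc[5]=?,scc[6]=1,scc[7]=?)
step 4: low=(low[0]=0,low[1]=1,low[2]=?,low[3]=?,low[4]=?,low[5]=2,low[6]=4,low[7]=2); scc=(scc[0]=0,scc[1]=?,scc[2]=?,scc[3]=?,scc[4]=?,scc[5]=2,scc[6]=1,scc[7]=2)
step 5: low=(low[0]=0,low[1]=1,low[2]=?,low[3]=?,low[4]=?,low[5]=2,low[6]=4,low[7]=2); scc=(scc[0]=0,scc[1]=3,scc[2]=?,scc[3]=?,scc[4]=?,scc[5]=2,scc[6]=1,scc[7]=2)
step 6: low=(low[0]=0,low[1]=1,low[2]=5,low[3]=?,low[4]=?,low[5]=2,low[6]=4,low[7]=2); scc=(scc[0]=0,scc[1]=3,scc[2]=4,scc[3]=?,scc[4]=?,scc[5]=2,scc[6]=1,scc[7]=2)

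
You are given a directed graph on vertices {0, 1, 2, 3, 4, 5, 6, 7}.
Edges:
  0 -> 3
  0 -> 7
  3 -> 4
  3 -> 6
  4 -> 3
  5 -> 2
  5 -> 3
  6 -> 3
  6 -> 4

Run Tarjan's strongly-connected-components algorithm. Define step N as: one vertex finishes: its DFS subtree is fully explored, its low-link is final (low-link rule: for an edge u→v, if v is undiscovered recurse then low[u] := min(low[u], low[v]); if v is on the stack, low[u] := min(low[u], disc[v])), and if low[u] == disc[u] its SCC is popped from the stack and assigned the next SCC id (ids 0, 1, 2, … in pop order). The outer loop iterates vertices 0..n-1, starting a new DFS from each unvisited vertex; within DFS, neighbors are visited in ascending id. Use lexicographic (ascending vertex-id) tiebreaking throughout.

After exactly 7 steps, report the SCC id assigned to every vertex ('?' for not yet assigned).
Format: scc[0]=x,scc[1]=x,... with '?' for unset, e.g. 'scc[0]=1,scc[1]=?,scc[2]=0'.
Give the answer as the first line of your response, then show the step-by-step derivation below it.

scc[0]=2,scc[1]=3,scc[2]=4,scc[3]=0,scc[4]=0,scc[5]=?,scc[6]=0,scc[7]=1

step 1: low=(low[0]=0,low[1]=?,low[2]=?,low[3]=1,low[4]=1,low[5]=?,low[6]=?,low[7]=?); scc=(scc[0]=?,scc[1]=?,scc[2]=?,scc[3]=?,scc[4]=?,scc[5]=?,scc[6]=?,scc[7]=?)
step 2: low=(low[0]=0,low[1]=?,low[2]=?,low[3]=1,low[4]=1,low[5]=?,low[6]=1,low[7]=?); scc=(scc[0]=?,scc[1]=?,scc[2]=?,scc[3]=?,scc[4]=?,scc[5]=?,scc[6]=?,scc[7]=?)
step 3: low=(low[0]=0,low[1]=?,low[2]=?,low[3]=1,low[4]=1,low[5]=?,low[6]=1,low[7]=?); scc=(scc[0]=?,scc[1]=?,scc[2]=?,scc[3]=0,scc[4]=0,scc[5]=?,scc[6]=0,scc[7]=?)
step 4: low=(low[0]=0,low[1]=?,low[2]=?,low[3]=1,low[4]=1,low[5]=?,low[6]=1,low[7]=4); scc=(scc[0]=?,scc[1]=?,scc[2]=?,scc[3]=0,scc[4]=0,scc[5]=?,scc[6]=0,scc[7]=1)
step 5: low=(low[0]=0,low[1]=?,low[2]=?,low[3]=1,low[4]=1,low[5]=?,low[6]=1,low[7]=4); scc=(scc[0]=2,scc[1]=?,scc[2]=?,scc[3]=0,scc[4]=0,scc[5]=?,scc[6]=0,scc[7]=1)
step 6: low=(low[0]=0,low[1]=5,low[2]=?,low[3]=1,low[4]=1,low[5]=?,low[6]=1,low[7]=4); scc=(scc[0]=2,scc[1]=3,scc[2]=?,scc[3]=0,scc[4]=0,scc[5]=?,scc[6]=0,scc[7]=1)
step 7: low=(low[0]=0,low[1]=5,low[2]=6,low[3]=1,low[4]=1,low[5]=?,low[6]=1,low[7]=4); scc=(scc[0]=2,scc[1]=3,scc[2]=4,scc[3]=0,scc[4]=0,scc[5]=?,scc[6]=0,scc[7]=1)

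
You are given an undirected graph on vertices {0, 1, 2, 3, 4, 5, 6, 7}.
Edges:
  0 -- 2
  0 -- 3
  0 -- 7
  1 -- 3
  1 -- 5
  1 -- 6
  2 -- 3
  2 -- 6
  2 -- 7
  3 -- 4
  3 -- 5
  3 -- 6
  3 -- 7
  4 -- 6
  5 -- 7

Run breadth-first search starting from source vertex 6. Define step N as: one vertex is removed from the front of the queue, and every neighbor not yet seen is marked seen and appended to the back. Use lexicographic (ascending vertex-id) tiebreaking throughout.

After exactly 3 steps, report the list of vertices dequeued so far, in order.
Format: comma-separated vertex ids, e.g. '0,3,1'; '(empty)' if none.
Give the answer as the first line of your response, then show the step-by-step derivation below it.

6,1,2

step 1: dequeue 6; queue=[1,2,3,4]; order=6
step 2: dequeue 1; queue=[2,3,4,5]; order=6,1
step 3: dequeue 2; queue=[3,4,5,0,7]; order=6,1,2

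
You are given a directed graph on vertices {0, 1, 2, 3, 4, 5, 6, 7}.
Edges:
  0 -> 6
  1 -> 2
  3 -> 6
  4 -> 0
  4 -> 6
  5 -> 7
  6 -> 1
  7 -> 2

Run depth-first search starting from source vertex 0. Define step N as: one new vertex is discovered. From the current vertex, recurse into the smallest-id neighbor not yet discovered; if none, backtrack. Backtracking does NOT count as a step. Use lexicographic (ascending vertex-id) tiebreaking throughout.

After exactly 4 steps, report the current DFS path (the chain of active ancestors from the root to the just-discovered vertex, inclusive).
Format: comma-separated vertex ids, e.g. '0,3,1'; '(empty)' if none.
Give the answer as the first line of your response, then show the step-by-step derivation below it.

0,6,1,2

step 1: discover 0; path=0; order=0
step 2: discover 6; path=0>6; order=0,6
step 3: discover 1; path=0>6>1; order=0,6,1
step 4: discover 2; path=0>6>1>2; order=0,6,1,2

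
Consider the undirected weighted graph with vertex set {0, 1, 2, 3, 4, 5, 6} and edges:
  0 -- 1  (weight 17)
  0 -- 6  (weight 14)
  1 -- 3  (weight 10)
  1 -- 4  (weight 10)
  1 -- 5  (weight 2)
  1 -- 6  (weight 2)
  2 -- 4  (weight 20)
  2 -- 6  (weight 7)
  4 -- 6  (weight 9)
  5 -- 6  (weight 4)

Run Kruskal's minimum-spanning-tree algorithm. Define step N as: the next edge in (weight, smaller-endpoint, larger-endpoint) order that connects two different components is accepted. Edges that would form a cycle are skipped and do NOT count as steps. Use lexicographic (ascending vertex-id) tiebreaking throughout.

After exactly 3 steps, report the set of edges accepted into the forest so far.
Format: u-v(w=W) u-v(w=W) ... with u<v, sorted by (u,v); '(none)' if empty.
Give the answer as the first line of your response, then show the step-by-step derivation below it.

1-5(w=2) 1-6(w=2) 2-6(w=7)

step 1: add edge 1-5 (w=2); MST = {1-5(w=2)}
step 2: add edge 1-6 (w=2); MST = {1-5(w=2) 1-6(w=2)}
step 3: add edge 2-6 (w=7); MST = {1-5(w=2) 1-6(w=2) 2-6(w=7)}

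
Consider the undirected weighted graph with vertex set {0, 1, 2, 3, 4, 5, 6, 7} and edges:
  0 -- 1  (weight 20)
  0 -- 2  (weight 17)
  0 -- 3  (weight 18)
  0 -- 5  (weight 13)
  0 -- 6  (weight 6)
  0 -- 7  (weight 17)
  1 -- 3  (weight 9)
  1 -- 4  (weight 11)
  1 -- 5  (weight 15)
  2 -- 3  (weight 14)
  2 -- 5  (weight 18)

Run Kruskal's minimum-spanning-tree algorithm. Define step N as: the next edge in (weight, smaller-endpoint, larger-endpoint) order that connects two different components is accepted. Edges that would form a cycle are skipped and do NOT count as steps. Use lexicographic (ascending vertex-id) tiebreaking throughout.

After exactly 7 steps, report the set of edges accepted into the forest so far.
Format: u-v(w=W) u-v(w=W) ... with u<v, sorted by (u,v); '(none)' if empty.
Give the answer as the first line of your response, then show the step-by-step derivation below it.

0-5(w=13) 0-6(w=6) 0-7(w=17) 1-3(w=9) 1-4(w=11) 1-5(w=15) 2-3(w=14)

step 1: add edge 0-6 (w=6); MST = {0-6(w=6)}
step 2: add edge 1-3 (w=9); MST = {0-6(w=6) 1-3(w=9)}
step 3: add edge 1-4 (w=11); MST = {0-6(w=6) 1-3(w=9) 1-4(w=11)}
step 4: add edge 0-5 (w=13); MST = {0-5(w=13) 0-6(w=6) 1-3(w=9) 1-4(w=11)}
step 5: add edge 2-3 (w=14); MST = {0-5(w=13) 0-6(w=6) 1-3(w=9) 1-4(w=11) 2-3(w=14)}
step 6: add edge 1-5 (w=15); MST = {0-5(w=13) 0-6(w=6) 1-3(w=9) 1-4(w=11) 1-5(w=15) 2-3(w=14)}
step 7: add edge 0-7 (w=17); MST = {0-5(w=13) 0-6(w=6) 0-7(w=17) 1-3(w=9) 1-4(w=11) 1-5(w=15) 2-3(w=14)}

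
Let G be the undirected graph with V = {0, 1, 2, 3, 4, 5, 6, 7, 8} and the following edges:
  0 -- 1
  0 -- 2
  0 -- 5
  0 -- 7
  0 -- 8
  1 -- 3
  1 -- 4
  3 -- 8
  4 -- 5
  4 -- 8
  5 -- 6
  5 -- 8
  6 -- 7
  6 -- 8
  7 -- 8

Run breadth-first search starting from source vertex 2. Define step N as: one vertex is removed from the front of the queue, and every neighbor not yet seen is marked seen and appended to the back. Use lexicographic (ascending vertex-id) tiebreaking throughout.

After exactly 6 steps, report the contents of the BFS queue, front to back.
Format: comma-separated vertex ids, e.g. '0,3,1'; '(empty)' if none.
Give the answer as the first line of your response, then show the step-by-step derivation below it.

3,4,6

step 1: dequeue 2; queue=[0]; order=2
step 2: dequeue 0; queue=[1,5,7,8]; order=2,0
step 3: dequeue 1; queue=[5,7,8,3,4]; order=2,0,1
step 4: dequeue 5; queue=[7,8,3,4,6]; order=2,0,1,5
step 5: dequeue 7; queue=[8,3,4,6]; order=2,0,1,5,7
step 6: dequeue 8; queue=[3,4,6]; order=2,0,1,5,7,8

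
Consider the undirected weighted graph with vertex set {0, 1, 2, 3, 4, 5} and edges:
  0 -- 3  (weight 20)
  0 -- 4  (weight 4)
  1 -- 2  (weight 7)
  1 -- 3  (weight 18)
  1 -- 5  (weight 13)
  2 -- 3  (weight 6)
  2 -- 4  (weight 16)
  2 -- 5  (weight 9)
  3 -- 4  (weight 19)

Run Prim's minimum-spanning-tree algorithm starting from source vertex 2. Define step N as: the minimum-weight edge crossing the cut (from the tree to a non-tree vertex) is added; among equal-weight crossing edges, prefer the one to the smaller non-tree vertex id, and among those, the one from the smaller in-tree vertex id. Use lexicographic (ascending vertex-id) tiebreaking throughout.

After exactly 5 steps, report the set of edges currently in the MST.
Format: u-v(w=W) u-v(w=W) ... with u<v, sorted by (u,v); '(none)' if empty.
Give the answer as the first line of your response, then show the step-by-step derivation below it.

0-4(w=4) 1-2(w=7) 2-3(w=6) 2-4(w=16) 2-5(w=9)

step 1: add edge 2-3 (w=6); MST = {2-3(w=6)}
step 2: add edge 1-2 (w=7); MST = {1-2(w=7) 2-3(w=6)}
step 3: add edge 2-5 (w=9); MST = {1-2(w=7) 2-3(w=6) 2-5(w=9)}
step 4: add edge 2-4 (w=16); MST = {1-2(w=7) 2-3(w=6) 2-4(w=16) 2-5(w=9)}
step 5: add edge 0-4 (w=4); MST = {0-4(w=4) 1-2(w=7) 2-3(w=6) 2-4(w=16) 2-5(w=9)}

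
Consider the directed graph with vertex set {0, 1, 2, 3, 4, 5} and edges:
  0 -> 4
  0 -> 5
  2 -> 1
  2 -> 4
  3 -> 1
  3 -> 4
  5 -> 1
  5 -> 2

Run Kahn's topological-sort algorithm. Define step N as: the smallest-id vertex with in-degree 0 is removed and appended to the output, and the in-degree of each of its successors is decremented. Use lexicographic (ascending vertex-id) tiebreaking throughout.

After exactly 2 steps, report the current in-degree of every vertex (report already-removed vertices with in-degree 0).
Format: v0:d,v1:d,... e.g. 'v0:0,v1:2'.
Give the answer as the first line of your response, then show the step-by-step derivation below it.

v0:0,v1:2,v2:1,v3:0,v4:1,v5:0

step 1: output 0; order=[0]; indeg=(0,3,1,0,2,0)
step 2: output 3; order=[0,3]; indeg=(0,2,1,0,1,0)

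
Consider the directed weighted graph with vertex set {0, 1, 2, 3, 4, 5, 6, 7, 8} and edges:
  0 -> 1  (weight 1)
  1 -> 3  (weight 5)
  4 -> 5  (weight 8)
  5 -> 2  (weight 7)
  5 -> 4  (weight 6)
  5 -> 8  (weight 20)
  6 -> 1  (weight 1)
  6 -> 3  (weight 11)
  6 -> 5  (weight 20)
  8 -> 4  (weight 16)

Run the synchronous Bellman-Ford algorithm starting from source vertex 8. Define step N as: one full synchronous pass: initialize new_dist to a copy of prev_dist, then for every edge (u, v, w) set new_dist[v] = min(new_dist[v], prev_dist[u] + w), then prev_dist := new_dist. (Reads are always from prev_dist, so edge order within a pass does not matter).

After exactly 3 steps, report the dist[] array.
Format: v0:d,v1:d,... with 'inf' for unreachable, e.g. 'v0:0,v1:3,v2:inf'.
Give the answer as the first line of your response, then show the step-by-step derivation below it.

v0:inf,v1:inf,v2:31,v3:inf,v4:16,v5:24,v6:inf,v7:inf,v8:0

step 1: dist = v0:inf,v1:inf,v2:inf,v3:inf,v4:16,v5:inf,v6:inf,v7:inf,v8:0
step 2: dist = v0:inf,v1:inf,v2:inf,v3:inf,v4:16,v5:24,v6:inf,v7:inf,v8:0
step 3: dist = v0:inf,v1:inf,v2:31,v3:inf,v4:16,v5:24,v6:inf,v7:inf,v8:0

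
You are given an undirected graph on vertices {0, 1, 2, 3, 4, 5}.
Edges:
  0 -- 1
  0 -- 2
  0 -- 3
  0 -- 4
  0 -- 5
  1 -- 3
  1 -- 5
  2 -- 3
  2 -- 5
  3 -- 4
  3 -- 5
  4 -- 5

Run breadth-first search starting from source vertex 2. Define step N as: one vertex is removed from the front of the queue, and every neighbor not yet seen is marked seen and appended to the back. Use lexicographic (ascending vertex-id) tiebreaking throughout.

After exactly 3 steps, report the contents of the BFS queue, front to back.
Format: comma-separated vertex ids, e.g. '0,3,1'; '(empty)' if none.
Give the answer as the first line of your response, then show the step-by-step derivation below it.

5,1,4

step 1: dequeue 2; queue=[0,3,5]; order=2
step 2: dequeue 0; queue=[3,5,1,4]; order=2,0
step 3: dequeue 3; queue=[5,1,4]; order=2,0,3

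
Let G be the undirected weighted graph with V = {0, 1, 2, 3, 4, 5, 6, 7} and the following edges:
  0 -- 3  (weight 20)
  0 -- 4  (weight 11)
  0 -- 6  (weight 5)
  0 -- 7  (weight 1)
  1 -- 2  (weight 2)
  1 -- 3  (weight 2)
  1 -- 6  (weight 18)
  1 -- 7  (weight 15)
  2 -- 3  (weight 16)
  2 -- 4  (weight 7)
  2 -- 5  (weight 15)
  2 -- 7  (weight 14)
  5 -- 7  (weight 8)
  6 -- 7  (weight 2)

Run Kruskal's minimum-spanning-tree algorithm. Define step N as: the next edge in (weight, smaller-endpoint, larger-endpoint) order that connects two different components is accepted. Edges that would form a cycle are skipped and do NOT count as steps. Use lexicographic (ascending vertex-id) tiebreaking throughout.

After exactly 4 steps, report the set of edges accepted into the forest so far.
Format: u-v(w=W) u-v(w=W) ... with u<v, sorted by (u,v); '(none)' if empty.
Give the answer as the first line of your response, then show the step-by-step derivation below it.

0-7(w=1) 1-2(w=2) 1-3(w=2) 6-7(w=2)

step 1: add edge 0-7 (w=1); MST = {0-7(w=1)}
step 2: add edge 1-2 (w=2); MST = {0-7(w=1) 1-2(w=2)}
step 3: add edge 1-3 (w=2); MST = {0-7(w=1) 1-2(w=2) 1-3(w=2)}
step 4: add edge 6-7 (w=2); MST = {0-7(w=1) 1-2(w=2) 1-3(w=2) 6-7(w=2)}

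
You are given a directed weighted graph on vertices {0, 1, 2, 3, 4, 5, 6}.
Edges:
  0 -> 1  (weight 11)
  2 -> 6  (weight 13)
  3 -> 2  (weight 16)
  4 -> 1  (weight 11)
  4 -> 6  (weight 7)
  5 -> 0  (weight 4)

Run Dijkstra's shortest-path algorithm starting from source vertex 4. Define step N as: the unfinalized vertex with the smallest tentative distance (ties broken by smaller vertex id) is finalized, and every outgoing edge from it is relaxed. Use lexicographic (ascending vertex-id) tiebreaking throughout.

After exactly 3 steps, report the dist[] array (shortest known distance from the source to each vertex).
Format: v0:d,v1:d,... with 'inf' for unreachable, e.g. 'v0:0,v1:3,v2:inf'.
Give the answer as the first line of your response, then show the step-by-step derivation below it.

v0:inf,v1:11,v2:inf,v3:inf,v4:0,v5:inf,v6:7

step 1: dist = v0:inf,v1:11,v2:inf,v3:inf,v4:0,v5:inf,v6:7
step 2: dist = v0:inf,v1:11,v2:inf,v3:inf,v4:0,v5:inf,v6:7
step 3: dist = v0:inf,v1:11,v2:inf,v3:inf,v4:0,v5:inf,v6:7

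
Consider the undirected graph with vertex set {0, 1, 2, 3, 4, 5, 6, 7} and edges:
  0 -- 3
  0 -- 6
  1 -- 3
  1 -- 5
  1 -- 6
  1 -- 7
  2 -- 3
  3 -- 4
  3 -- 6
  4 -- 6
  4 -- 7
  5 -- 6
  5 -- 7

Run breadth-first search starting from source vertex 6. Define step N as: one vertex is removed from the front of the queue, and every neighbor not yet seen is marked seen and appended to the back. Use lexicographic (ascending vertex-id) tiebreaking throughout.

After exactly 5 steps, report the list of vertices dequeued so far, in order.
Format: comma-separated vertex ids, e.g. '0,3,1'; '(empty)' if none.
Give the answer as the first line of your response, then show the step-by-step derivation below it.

6,0,1,3,4

step 1: dequeue 6; queue=[0,1,3,4,5]; order=6
step 2: dequeue 0; queue=[1,3,4,5]; order=6,0
step 3: dequeue 1; queue=[3,4,5,7]; order=6,0,1
step 4: dequeue 3; queue=[4,5,7,2]; order=6,0,1,3
step 5: dequeue 4; queue=[5,7,2]; order=6,0,1,3,4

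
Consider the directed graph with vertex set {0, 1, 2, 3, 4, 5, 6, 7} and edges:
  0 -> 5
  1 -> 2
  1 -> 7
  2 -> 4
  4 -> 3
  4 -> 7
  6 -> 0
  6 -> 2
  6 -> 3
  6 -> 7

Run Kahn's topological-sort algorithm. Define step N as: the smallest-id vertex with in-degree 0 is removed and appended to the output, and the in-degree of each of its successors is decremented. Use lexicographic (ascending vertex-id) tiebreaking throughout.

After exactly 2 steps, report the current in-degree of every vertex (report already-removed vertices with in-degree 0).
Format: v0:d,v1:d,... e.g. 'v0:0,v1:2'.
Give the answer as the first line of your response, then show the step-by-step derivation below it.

v0:0,v1:0,v2:0,v3:1,v4:1,v5:1,v6:0,v7:1

step 1: output 1; order=[1]; indeg=(1,0,1,2,1,1,0,2)
step 2: output 6; order=[1,6]; indeg=(0,0,0,1,1,1,0,1)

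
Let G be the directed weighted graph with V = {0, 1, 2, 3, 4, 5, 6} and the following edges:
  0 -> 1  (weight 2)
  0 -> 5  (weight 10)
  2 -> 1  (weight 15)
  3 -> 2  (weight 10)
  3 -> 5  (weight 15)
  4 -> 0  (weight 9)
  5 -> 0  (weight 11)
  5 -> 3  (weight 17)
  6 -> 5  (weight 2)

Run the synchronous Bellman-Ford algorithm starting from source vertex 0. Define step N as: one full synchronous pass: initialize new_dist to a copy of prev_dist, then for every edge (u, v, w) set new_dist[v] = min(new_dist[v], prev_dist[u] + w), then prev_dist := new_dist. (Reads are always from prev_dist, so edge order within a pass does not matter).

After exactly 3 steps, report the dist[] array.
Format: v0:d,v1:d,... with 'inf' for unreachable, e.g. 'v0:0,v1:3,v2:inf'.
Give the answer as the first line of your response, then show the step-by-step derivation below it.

v0:0,v1:2,v2:37,v3:27,v4:inf,v5:10,v6:inf

step 1: dist = v0:0,v1:2,v2:inf,v3:inf,v4:inf,v5:10,v6:inf
step 2: dist = v0:0,v1:2,v2:inf,v3:27,v4:inf,v5:10,v6:inf
step 3: dist = v0:0,v1:2,v2:37,v3:27,v4:inf,v5:10,v6:inf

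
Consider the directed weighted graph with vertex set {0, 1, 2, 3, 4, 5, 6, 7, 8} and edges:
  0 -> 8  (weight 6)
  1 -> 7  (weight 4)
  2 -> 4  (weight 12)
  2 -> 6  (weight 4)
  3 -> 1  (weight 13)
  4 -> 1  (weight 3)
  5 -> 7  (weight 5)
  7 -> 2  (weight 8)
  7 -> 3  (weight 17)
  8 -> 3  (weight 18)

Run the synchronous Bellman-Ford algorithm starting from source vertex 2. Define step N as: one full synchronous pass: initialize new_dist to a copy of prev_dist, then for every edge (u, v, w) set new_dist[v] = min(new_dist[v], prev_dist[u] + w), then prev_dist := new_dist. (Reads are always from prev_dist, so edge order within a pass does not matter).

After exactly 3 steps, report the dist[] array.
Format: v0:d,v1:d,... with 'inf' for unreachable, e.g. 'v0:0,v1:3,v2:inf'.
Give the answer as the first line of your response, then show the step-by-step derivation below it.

v0:inf,v1:15,v2:0,v3:inf,v4:12,v5:inf,v6:4,v7:19,v8:inf

step 1: dist = v0:inf,v1:inf,v2:0,v3:inf,v4:12,v5:inf,v6:4,v7:inf,v8:inf
step 2: dist = v0:inf,v1:15,v2:0,v3:inf,v4:12,v5:inf,v6:4,v7:inf,v8:inf
step 3: dist = v0:inf,v1:15,v2:0,v3:inf,v4:12,v5:inf,v6:4,v7:19,v8:inf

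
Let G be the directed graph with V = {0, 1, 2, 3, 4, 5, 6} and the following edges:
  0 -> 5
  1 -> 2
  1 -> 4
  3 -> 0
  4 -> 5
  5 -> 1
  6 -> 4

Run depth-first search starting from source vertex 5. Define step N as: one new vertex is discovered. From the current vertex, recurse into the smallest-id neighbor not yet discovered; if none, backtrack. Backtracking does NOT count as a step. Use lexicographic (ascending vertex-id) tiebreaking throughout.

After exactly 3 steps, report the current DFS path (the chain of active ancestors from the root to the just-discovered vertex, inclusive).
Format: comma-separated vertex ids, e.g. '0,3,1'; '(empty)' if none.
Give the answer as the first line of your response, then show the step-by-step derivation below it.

5,1,2

step 1: discover 5; path=5; order=5
step 2: discover 1; path=5>1; order=5,1
step 3: discover 2; path=5>1>2; order=5,1,2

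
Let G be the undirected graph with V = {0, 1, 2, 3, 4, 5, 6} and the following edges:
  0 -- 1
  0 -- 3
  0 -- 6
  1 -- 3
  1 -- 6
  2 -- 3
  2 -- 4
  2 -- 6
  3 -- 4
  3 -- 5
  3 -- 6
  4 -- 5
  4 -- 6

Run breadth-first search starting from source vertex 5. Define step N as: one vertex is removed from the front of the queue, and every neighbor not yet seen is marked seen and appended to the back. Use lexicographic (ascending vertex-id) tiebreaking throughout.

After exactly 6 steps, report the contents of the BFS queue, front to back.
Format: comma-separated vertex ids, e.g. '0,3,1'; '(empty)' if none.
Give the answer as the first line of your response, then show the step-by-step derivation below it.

6

step 1: dequeue 5; queue=[3,4]; order=5
step 2: dequeue 3; queue=[4,0,1,2,6]; order=5,3
step 3: dequeue 4; queue=[0,1,2,6]; order=5,3,4
step 4: dequeue 0; queue=[1,2,6]; order=5,3,4,0
step 5: dequeue 1; queue=[2,6]; order=5,3,4,0,1
step 6: dequeue 2; queue=[6]; order=5,3,4,0,1,2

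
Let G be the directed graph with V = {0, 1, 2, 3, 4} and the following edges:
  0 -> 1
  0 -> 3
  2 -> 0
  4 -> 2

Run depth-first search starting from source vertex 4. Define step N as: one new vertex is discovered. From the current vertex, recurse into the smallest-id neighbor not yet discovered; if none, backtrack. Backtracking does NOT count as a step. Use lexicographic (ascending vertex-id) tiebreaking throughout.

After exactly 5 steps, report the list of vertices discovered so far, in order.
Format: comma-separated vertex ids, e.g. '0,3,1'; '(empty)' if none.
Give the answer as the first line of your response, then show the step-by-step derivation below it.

4,2,0,1,3

step 1: discover 4; path=4; order=4
step 2: discover 2; path=4>2; order=4,2
step 3: discover 0; path=4>2>0; order=4,2,0
step 4: discover 1; path=4>2>0>1; order=4,2,0,1
step 5: discover 3; path=4>2>0>3; order=4,2,0,1,3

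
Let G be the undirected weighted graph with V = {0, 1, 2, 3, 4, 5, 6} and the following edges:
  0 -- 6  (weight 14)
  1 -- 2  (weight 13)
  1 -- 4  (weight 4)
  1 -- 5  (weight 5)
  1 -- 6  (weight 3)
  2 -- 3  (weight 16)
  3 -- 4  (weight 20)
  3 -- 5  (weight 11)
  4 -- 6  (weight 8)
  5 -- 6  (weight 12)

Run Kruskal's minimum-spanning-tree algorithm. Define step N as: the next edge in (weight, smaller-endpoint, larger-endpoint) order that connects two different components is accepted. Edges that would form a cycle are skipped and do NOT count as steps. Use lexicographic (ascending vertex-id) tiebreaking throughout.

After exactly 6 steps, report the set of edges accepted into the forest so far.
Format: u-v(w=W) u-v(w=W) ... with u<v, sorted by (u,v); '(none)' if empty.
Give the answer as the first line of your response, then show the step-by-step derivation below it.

0-6(w=14) 1-2(w=13) 1-4(w=4) 1-5(w=5) 1-6(w=3) 3-5(w=11)

step 1: add edge 1-6 (w=3); MST = {1-6(w=3)}
step 2: add edge 1-4 (w=4); MST = {1-4(w=4) 1-6(w=3)}
step 3: add edge 1-5 (w=5); MST = {1-4(w=4) 1-5(w=5) 1-6(w=3)}
step 4: add edge 3-5 (w=11); MST = {1-4(w=4) 1-5(w=5) 1-6(w=3) 3-5(w=11)}
step 5: add edge 1-2 (w=13); MST = {1-2(w=13) 1-4(w=4) 1-5(w=5) 1-6(w=3) 3-5(w=11)}
step 6: add edge 0-6 (w=14); MST = {0-6(w=14) 1-2(w=13) 1-4(w=4) 1-5(w=5) 1-6(w=3) 3-5(w=11)}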